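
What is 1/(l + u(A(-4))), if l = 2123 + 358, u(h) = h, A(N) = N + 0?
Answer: 1/2477 ≈ 0.00040371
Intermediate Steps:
A(N) = N
l = 2481
1/(l + u(A(-4))) = 1/(2481 - 4) = 1/2477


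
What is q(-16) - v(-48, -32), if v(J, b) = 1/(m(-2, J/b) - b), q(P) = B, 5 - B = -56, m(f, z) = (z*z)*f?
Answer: 3353/55 ≈ 60.964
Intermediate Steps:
m(f, z) = f*z² (m(f, z) = z²*f = f*z²)
B = 61 (B = 5 - 1*(-56) = 5 + 56 = 61)
q(P) = 61
v(J, b) = 1/(-b - 2*J²/b²) (v(J, b) = 1/(-2*J²/b² - b) = 1/(-b - 2*J²/b²))
q(-16) - v(-48, -32) = 61 - (-1)*(-32)²/((-32)³ + 2*(-48)²) = 61 - (-1)*1024/(-32768 + 2*2304) = 61 - (-1)*1024/(-32768 + 4608) = 61 - (-1)*1024/(-28160) = 61 - (-1)*1024*(-1)/28160 = 61 - 1*2/55 = 61 - 2/55 = 3353/55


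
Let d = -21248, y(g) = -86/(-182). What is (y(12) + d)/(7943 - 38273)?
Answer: 386705/552006 ≈ 0.70055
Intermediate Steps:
y(g) = 43/91 (y(g) = -86*(-1/182) = 43/91)
(y(12) + d)/(7943 - 38273) = (43/91 - 21248)/(7943 - 38273) = -1933525/91/(-30330) = -1933525/91*(-1/30330) = 386705/552006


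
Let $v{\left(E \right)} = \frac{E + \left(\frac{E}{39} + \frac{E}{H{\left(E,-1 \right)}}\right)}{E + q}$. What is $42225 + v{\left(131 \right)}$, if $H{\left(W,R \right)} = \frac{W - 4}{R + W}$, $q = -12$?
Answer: $\frac{3555577175}{84201} \approx 42227.0$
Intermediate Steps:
$H{\left(W,R \right)} = \frac{-4 + W}{R + W}$
$v{\left(E \right)} = \frac{\frac{40 E}{39} + \frac{E \left(-1 + E\right)}{-4 + E}}{-12 + E}$ ($v{\left(E \right)} = \frac{E + \left(\frac{E}{39} + \frac{E}{\frac{1}{-1 + E} \left(-4 + E\right)}\right)}{E - 12} = \frac{E + \left(E \frac{1}{39} + E \frac{-1 + E}{-4 + E}\right)}{-12 + E} = \frac{E + \left(\frac{E}{39} + \frac{E \left(-1 + E\right)}{-4 + E}\right)}{-12 + E} = \frac{\frac{40 E}{39} + \frac{E \left(-1 + E\right)}{-4 + E}}{-12 + E}$)
$42225 + v{\left(131 \right)} = 42225 + \frac{1}{39} \cdot 131 \frac{1}{-12 + 131} \frac{1}{-4 + 131} \left(-199 + 79 \cdot 131\right) = 42225 + \frac{1}{39} \cdot 131 \cdot \frac{1}{119} \cdot \frac{1}{127} \left(-199 + 10349\right) = 42225 + \frac{1}{39} \cdot 131 \cdot \frac{1}{119} \cdot \frac{1}{127} \cdot 10150 = 42225 + \frac{189950}{84201} = \frac{3555577175}{84201}$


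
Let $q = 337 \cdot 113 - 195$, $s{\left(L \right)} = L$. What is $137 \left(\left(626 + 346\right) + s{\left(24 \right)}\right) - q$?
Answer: $98566$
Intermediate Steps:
$q = 37886$ ($q = 38081 - 195 = 37886$)
$137 \left(\left(626 + 346\right) + s{\left(24 \right)}\right) - q = 137 \left(\left(626 + 346\right) + 24\right) - 37886 = 137 \left(972 + 24\right) - 37886 = 137 \cdot 996 - 37886 = 136452 - 37886 = 98566$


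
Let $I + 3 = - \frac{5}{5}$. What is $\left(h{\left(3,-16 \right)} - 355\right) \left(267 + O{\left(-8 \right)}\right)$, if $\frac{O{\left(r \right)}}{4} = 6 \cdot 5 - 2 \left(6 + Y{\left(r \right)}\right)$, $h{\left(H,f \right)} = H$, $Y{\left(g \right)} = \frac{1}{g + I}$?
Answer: $- \frac{358688}{3} \approx -1.1956 \cdot 10^{5}$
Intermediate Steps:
$I = -4$ ($I = -3 - \frac{5}{5} = -3 - 1 = -4$)
$Y{\left(g \right)} = \frac{1}{-4 + g}$ ($Y{\left(g \right)} = \frac{1}{g - 4} = \frac{1}{-4 + g}$)
$O{\left(r \right)} = 72 - \frac{8}{-4 + r}$ ($O{\left(r \right)} = 4 \left(6 \cdot 5 - 2 \left(6 + \frac{1}{-4 + r}\right)\right) = 4 \left(30 - \left(12 + \frac{2}{-4 + r}\right)\right) = 4 \left(18 - \frac{2}{-4 + r}\right) = 72 - \frac{8}{-4 + r}$)
$\left(h{\left(3,-16 \right)} - 355\right) \left(267 + O{\left(-8 \right)}\right) = \left(3 - 355\right) \left(267 + \frac{8 \left(-37 + 9 \left(-8\right)\right)}{-4 - 8}\right) = - 352 \left(267 + \frac{8 \left(-37 - 72\right)}{-12}\right) = - 352 \left(267 + 8 \left(- \frac{1}{12}\right) \left(-109\right)\right) = - 352 \left(267 + \frac{218}{3}\right) = \left(-352\right) \frac{1019}{3} = - \frac{358688}{3}$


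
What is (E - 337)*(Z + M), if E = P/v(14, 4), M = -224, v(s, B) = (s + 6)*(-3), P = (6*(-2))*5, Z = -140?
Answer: 122304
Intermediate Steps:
P = -60 (P = -12*5 = -60)
v(s, B) = -18 - 3*s (v(s, B) = (6 + s)*(-3) = -18 - 3*s)
E = 1 (E = -60/(-18 - 3*14) = -60/(-18 - 42) = -60/(-60) = -60*(-1/60) = 1)
(E - 337)*(Z + M) = (1 - 337)*(-140 - 224) = -336*(-364) = 122304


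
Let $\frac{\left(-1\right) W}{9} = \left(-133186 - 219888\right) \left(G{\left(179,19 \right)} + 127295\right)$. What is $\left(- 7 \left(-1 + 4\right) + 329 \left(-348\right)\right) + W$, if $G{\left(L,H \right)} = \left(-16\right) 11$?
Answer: $403941609741$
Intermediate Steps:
$G{\left(L,H \right)} = -176$
$W = 403941724254$ ($W = - 9 \left(-133186 - 219888\right) \left(-176 + 127295\right) = - 9 \left(\left(-353074\right) 127119\right) = \left(-9\right) \left(-44882413806\right) = 403941724254$)
$\left(- 7 \left(-1 + 4\right) + 329 \left(-348\right)\right) + W = \left(- 7 \left(-1 + 4\right) + 329 \left(-348\right)\right) + 403941724254 = \left(\left(-7\right) 3 - 114492\right) + 403941724254 = \left(-21 - 114492\right) + 403941724254 = -114513 + 403941724254 = 403941609741$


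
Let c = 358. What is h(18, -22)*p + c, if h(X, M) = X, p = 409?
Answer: 7720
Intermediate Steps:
h(18, -22)*p + c = 18*409 + 358 = 7362 + 358 = 7720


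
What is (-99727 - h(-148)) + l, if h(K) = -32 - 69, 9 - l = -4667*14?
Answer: -34279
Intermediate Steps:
l = 65347 (l = 9 - (-4667)*14 = 9 - 1*(-65338) = 9 + 65338 = 65347)
h(K) = -101
(-99727 - h(-148)) + l = (-99727 - 1*(-101)) + 65347 = (-99727 + 101) + 65347 = -99626 + 65347 = -34279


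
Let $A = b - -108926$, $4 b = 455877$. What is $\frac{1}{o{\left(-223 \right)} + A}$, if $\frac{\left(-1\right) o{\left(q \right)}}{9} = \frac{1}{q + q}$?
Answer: $\frac{892}{198822581} \approx 4.4864 \cdot 10^{-6}$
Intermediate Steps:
$b = \frac{455877}{4}$ ($b = \frac{1}{4} \cdot 455877 = \frac{455877}{4} \approx 1.1397 \cdot 10^{5}$)
$A = \frac{891581}{4}$ ($A = \frac{455877}{4} - -108926 = \frac{455877}{4} + 108926 = \frac{891581}{4} \approx 2.229 \cdot 10^{5}$)
$o{\left(q \right)} = - \frac{9}{2 q}$ ($o{\left(q \right)} = - \frac{9}{q + q} = - \frac{9}{2 q}$)
$\frac{1}{o{\left(-223 \right)} + A} = \frac{1}{- \frac{9}{2 \left(-223\right)} + \frac{891581}{4}} = \frac{1}{\left(- \frac{9}{2}\right) \left(- \frac{1}{223}\right) + \frac{891581}{4}} = \frac{1}{\frac{9}{446} + \frac{891581}{4}} = \frac{1}{\frac{198822581}{892}} = \frac{892}{198822581}$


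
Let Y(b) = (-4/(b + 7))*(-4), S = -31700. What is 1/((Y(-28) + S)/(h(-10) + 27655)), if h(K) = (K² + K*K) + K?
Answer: -584745/665716 ≈ -0.87837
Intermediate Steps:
h(K) = K + 2*K² (h(K) = (K² + K²) + K = 2*K² + K = K + 2*K²)
Y(b) = 16/(7 + b) (Y(b) = (-4/(7 + b))*(-4) = -4/(7 + b)*(-4) = 16/(7 + b))
1/((Y(-28) + S)/(h(-10) + 27655)) = 1/((16/(7 - 28) - 31700)/(-10*(1 + 2*(-10)) + 27655)) = 1/((16/(-21) - 31700)/(-10*(1 - 20) + 27655)) = 1/((16*(-1/21) - 31700)/(-10*(-19) + 27655)) = 1/((-16/21 - 31700)/(190 + 27655)) = 1/(-665716/21/27845) = 1/(-665716/21*1/27845) = 1/(-665716/584745) = -584745/665716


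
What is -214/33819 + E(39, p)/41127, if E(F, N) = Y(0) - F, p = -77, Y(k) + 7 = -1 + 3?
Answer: -1143246/154541557 ≈ -0.0073977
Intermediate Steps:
Y(k) = -5 (Y(k) = -7 + (-1 + 3) = -7 + 2 = -5)
E(F, N) = -5 - F
-214/33819 + E(39, p)/41127 = -214/33819 + (-5 - 1*39)/41127 = -214*1/33819 + (-5 - 39)*(1/41127) = -214/33819 - 44*1/41127 = -214/33819 - 44/41127 = -1143246/154541557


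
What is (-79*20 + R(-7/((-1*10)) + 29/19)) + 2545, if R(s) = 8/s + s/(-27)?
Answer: 77839223/80370 ≈ 968.51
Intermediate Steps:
R(s) = 8/s - s/27 (R(s) = 8/s + s*(-1/27) = 8/s - s/27)
(-79*20 + R(-7/((-1*10)) + 29/19)) + 2545 = (-79*20 + (8/(-7/((-1*10)) + 29/19) - (-7/((-1*10)) + 29/19)/27)) + 2545 = (-1580 + (8/(-7/(-10) + 29*(1/19)) - (-7/(-10) + 29*(1/19))/27)) + 2545 = (-1580 + (8/(-7*(-1/10) + 29/19) - (-7*(-1/10) + 29/19)/27)) + 2545 = (-1580 + (8/(7/10 + 29/19) - (7/10 + 29/19)/27)) + 2545 = (-1580 + (8/(423/190) - 1/27*423/190)) + 2545 = (-1580 + (8*(190/423) - 47/570)) + 2545 = (-1580 + (1520/423 - 47/570)) + 2545 = (-1580 + 282173/80370) + 2545 = -126702427/80370 + 2545 = 77839223/80370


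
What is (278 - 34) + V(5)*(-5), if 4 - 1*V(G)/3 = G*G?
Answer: 559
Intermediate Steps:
V(G) = 12 - 3*G² (V(G) = 12 - 3*G*G = 12 - 3*G²)
(278 - 34) + V(5)*(-5) = (278 - 34) + (12 - 3*5²)*(-5) = 244 + (12 - 3*25)*(-5) = 244 + (12 - 75)*(-5) = 244 - 63*(-5) = 244 + 315 = 559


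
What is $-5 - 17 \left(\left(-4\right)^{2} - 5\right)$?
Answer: $-192$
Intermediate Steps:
$-5 - 17 \left(\left(-4\right)^{2} - 5\right) = -5 - 17 \left(16 - 5\right) = -5 - 187 = -192$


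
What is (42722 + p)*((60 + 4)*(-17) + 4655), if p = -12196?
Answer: 108886242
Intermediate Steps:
(42722 + p)*((60 + 4)*(-17) + 4655) = (42722 - 12196)*((60 + 4)*(-17) + 4655) = 30526*(64*(-17) + 4655) = 30526*(-1088 + 4655) = 30526*3567 = 108886242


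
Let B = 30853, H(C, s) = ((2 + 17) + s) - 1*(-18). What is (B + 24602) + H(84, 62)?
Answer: 55554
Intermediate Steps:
H(C, s) = 37 + s (H(C, s) = (19 + s) + 18 = 37 + s)
(B + 24602) + H(84, 62) = (30853 + 24602) + (37 + 62) = 55455 + 99 = 55554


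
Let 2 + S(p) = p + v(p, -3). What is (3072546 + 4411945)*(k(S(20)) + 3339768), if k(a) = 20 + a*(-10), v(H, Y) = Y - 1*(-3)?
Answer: 24995266019528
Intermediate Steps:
v(H, Y) = 3 + Y (v(H, Y) = Y + 3 = 3 + Y)
S(p) = -2 + p (S(p) = -2 + (p + (3 - 3)) = -2 + (p + 0) = -2 + p)
k(a) = 20 - 10*a
(3072546 + 4411945)*(k(S(20)) + 3339768) = (3072546 + 4411945)*((20 - 10*(-2 + 20)) + 3339768) = 7484491*((20 - 10*18) + 3339768) = 7484491*((20 - 180) + 3339768) = 7484491*(-160 + 3339768) = 7484491*3339608 = 24995266019528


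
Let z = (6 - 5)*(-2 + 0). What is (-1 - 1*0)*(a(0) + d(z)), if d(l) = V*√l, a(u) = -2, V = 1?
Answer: 2 - I*√2 ≈ 2.0 - 1.4142*I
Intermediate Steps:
z = -2 (z = 1*(-2) = -2)
d(l) = √l (d(l) = 1*√l = √l)
(-1 - 1*0)*(a(0) + d(z)) = (-1 - 1*0)*(-2 + √(-2)) = (-1 + 0)*(-2 + I*√2) = -(-2 + I*√2) = 2 - I*√2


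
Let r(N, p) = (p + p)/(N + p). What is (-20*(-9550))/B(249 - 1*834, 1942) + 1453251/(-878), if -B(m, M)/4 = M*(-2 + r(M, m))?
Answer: -2726146365557/1655628796 ≈ -1646.6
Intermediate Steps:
r(N, p) = 2*p/(N + p) (r(N, p) = (2*p)/(N + p) = 2*p/(N + p))
B(m, M) = -4*M*(-2 + 2*m/(M + m))
(-20*(-9550))/B(249 - 1*834, 1942) + 1453251/(-878) = (-20*(-9550))/((8*1942²/(1942 + (249 - 1*834)))) + 1453251/(-878) = 191000/((8*3771364/(1942 + (249 - 834)))) + 1453251*(-1/878) = 191000/((8*3771364/(1942 - 585))) - 1453251/878 = 191000/((8*3771364/1357)) - 1453251/878 = 191000/((8*3771364*(1/1357))) - 1453251/878 = 191000/(30170912/1357) - 1453251/878 = 191000*(1357/30170912) - 1453251/878 = 32398375/3771364 - 1453251/878 = -2726146365557/1655628796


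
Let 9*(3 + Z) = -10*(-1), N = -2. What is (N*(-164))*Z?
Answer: -5576/9 ≈ -619.56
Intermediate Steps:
Z = -17/9 (Z = -3 + (-10*(-1))/9 = -3 + (⅑)*10 = -3 + 10/9 = -17/9 ≈ -1.8889)
(N*(-164))*Z = -2*(-164)*(-17/9) = 328*(-17/9) = -5576/9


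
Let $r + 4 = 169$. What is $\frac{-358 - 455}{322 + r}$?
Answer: $- \frac{813}{487} \approx -1.6694$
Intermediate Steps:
$r = 165$ ($r = -4 + 169 = 165$)
$\frac{-358 - 455}{322 + r} = \frac{-358 - 455}{322 + 165} = - \frac{813}{487}$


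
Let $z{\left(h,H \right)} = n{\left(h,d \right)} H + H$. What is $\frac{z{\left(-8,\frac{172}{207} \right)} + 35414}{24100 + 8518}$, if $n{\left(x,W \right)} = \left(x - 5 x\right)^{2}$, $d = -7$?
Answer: $\frac{10817}{9729} \approx 1.1118$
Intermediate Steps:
$n{\left(x,W \right)} = 16 x^{2}$ ($n{\left(x,W \right)} = \left(- 4 x\right)^{2} = 16 x^{2}$)
$z{\left(h,H \right)} = H + 16 H h^{2}$ ($z{\left(h,H \right)} = 16 h^{2} H + H = 16 H h^{2} + H = H + 16 H h^{2}$)
$\frac{z{\left(-8,\frac{172}{207} \right)} + 35414}{24100 + 8518} = \frac{\frac{172}{207} \left(1 + 16 \left(-8\right)^{2}\right) + 35414}{24100 + 8518} = \frac{172 \cdot \frac{1}{207} \left(1 + 16 \cdot 64\right) + 35414}{32618} = \left(\frac{172 \left(1 + 1024\right)}{207} + 35414\right) \frac{1}{32618} = \left(\frac{172}{207} \cdot 1025 + 35414\right) \frac{1}{32618} = \left(\frac{176300}{207} + 35414\right) \frac{1}{32618} = \frac{7506998}{207} \cdot \frac{1}{32618} = \frac{10817}{9729}$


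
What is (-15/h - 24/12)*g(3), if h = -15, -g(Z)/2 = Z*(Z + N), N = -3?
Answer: 0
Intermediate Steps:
g(Z) = -2*Z*(-3 + Z) (g(Z) = -2*Z*(Z - 3) = -2*Z*(-3 + Z))
(-15/h - 24/12)*g(3) = (-15/(-15) - 24/12)*(2*3*(3 - 1*3)) = (-15*(-1/15) - 24*1/12)*(2*3*(3 - 3)) = (1 - 2)*(2*3*0) = -1*0 = 0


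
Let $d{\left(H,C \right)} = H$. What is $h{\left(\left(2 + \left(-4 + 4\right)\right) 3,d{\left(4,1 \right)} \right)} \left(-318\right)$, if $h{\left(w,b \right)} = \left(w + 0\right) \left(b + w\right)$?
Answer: $-19080$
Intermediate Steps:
$h{\left(w,b \right)} = w \left(b + w\right)$
$h{\left(\left(2 + \left(-4 + 4\right)\right) 3,d{\left(4,1 \right)} \right)} \left(-318\right) = \left(2 + \left(-4 + 4\right)\right) 3 \left(4 + \left(2 + \left(-4 + 4\right)\right) 3\right) \left(-318\right) = \left(2 + 0\right) 3 \left(4 + \left(2 + 0\right) 3\right) \left(-318\right) = 2 \cdot 3 \left(4 + 2 \cdot 3\right) \left(-318\right) = 6 \left(4 + 6\right) \left(-318\right) = 6 \cdot 10 \left(-318\right) = 60 \left(-318\right) = -19080$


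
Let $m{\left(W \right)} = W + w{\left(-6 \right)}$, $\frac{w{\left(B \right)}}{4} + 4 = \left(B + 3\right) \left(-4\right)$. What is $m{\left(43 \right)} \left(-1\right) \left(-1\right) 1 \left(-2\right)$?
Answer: $-150$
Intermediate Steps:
$w{\left(B \right)} = -64 - 16 B$ ($w{\left(B \right)} = -16 + 4 \left(B + 3\right) \left(-4\right) = -16 + 4 \left(3 + B\right) \left(-4\right) = -16 + 4 \left(-12 - 4 B\right) = -16 - \left(48 + 16 B\right) = -64 - 16 B$)
$m{\left(W \right)} = 32 + W$ ($m{\left(W \right)} = W - -32 = W + \left(-64 + 96\right) = W + 32 = 32 + W$)
$m{\left(43 \right)} \left(-1\right) \left(-1\right) 1 \left(-2\right) = \left(32 + 43\right) \left(-1\right) \left(-1\right) 1 \left(-2\right) = 75 \cdot 1 \cdot 1 \left(-2\right) = 75 \cdot 1 \left(-2\right) = 75 \left(-2\right) = -150$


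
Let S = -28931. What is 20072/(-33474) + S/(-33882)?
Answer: 48059465/189027678 ≈ 0.25425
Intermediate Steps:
20072/(-33474) + S/(-33882) = 20072/(-33474) - 28931/(-33882) = 20072*(-1/33474) - 28931*(-1/33882) = -10036/16737 + 28931/33882 = 48059465/189027678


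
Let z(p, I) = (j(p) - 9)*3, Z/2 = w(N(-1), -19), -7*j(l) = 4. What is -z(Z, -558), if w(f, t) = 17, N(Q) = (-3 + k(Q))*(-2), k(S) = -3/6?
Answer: 201/7 ≈ 28.714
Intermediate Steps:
j(l) = -4/7 (j(l) = -1/7*4 = -4/7)
k(S) = -1/2 (k(S) = -3*1/6 = -1/2)
N(Q) = 7 (N(Q) = (-3 - 1/2)*(-2) = -7/2*(-2) = 7)
Z = 34 (Z = 2*17 = 34)
z(p, I) = -201/7 (z(p, I) = (-4/7 - 9)*3 = -67/7*3 = -201/7)
-z(Z, -558) = -1*(-201/7) = 201/7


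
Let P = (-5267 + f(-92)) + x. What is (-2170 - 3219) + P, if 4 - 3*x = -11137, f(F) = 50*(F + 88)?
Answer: -21427/3 ≈ -7142.3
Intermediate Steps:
f(F) = 4400 + 50*F (f(F) = 50*(88 + F) = 4400 + 50*F)
x = 11141/3 (x = 4/3 - 1/3*(-11137) = 4/3 + 11137/3 = 11141/3 ≈ 3713.7)
P = -5260/3 (P = (-5267 + (4400 + 50*(-92))) + 11141/3 = (-5267 + (4400 - 4600)) + 11141/3 = (-5267 - 200) + 11141/3 = -5467 + 11141/3 = -5260/3 ≈ -1753.3)
(-2170 - 3219) + P = (-2170 - 3219) - 5260/3 = -5389 - 5260/3 = -21427/3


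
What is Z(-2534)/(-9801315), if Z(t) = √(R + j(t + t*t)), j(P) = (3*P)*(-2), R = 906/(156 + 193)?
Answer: -I*√4690767153138/3420658935 ≈ -0.00063316*I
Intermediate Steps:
R = 906/349 ≈ 2.5960
j(P) = -6*P
Z(t) = √(906/349 - 6*t - 6*t²) (Z(t) = √(906/349 - 6*(t + t*t)) = √(906/349 - 6*(t + t²)) = √(906/349 + (-6*t - 6*t²)) = √(906/349 - 6*t - 6*t²))
Z(-2534)/(-9801315) = (√2094*√(151 - 349*(-2534)*(1 - 2534))/349)/(-9801315) = (√2094*√(151 - 349*(-2534)*(-2533))/349)*(-1/9801315) = (√2094*√(151 - 2240099078)/349)*(-1/9801315) = (√2094*√(-2240098927)/349)*(-1/9801315) = (√2094*(I*√2240098927)/349)*(-1/9801315) = (I*√4690767153138/349)*(-1/9801315) = -I*√4690767153138/3420658935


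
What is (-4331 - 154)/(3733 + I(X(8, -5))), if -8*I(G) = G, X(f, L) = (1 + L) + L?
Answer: -35880/29873 ≈ -1.2011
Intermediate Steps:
X(f, L) = 1 + 2*L
I(G) = -G/8
(-4331 - 154)/(3733 + I(X(8, -5))) = (-4331 - 154)/(3733 - (1 + 2*(-5))/8) = -4485/(3733 - (1 - 10)/8) = -4485/(3733 - ⅛*(-9)) = -4485/(3733 + 9/8) = -4485/29873/8 = -4485*8/29873 = -35880/29873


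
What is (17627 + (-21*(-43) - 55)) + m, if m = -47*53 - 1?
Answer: 15983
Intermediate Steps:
m = -2492 (m = -2491 - 1 = -2492)
(17627 + (-21*(-43) - 55)) + m = (17627 + (-21*(-43) - 55)) - 2492 = (17627 + (903 - 55)) - 2492 = (17627 + 848) - 2492 = 18475 - 2492 = 15983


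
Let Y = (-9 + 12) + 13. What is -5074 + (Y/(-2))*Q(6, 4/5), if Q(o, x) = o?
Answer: -5122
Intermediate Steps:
Y = 16 (Y = 3 + 13 = 16)
-5074 + (Y/(-2))*Q(6, 4/5) = -5074 + (16/(-2))*6 = -5074 - 1/2*16*6 = -5074 - 8*6 = -5074 - 48 = -5122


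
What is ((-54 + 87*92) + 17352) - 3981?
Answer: 21321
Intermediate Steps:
((-54 + 87*92) + 17352) - 3981 = ((-54 + 8004) + 17352) - 3981 = (7950 + 17352) - 3981 = 25302 - 3981 = 21321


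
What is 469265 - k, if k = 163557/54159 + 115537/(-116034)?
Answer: 982994156747345/2094761802 ≈ 4.6926e+5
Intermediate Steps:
k = 4240268185/2094761802 (k = 163557*(1/54159) + 115537*(-1/116034) = 54519/18053 - 115537/116034 = 4240268185/2094761802 ≈ 2.0242)
469265 - k = 469265 - 1*4240268185/2094761802 = 469265 - 4240268185/2094761802 = 982994156747345/2094761802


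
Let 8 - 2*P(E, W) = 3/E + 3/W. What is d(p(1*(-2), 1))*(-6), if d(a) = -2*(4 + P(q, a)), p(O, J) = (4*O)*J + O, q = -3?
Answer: 519/5 ≈ 103.80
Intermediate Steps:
P(E, W) = 4 - 3/(2*E) - 3/(2*W) (P(E, W) = 4 - (3/E + 3/W)/2 = 4 + (-3/(2*E) - 3/(2*W)) = 4 - 3/(2*E) - 3/(2*W))
p(O, J) = O + 4*J*O (p(O, J) = 4*J*O + O = O + 4*J*O)
d(a) = -17 + 3/a (d(a) = -2*(4 + (4 - 3/2/(-3) - 3/(2*a))) = -2*(4 + (4 - 3/2*(-⅓) - 3/(2*a))) = -2*(4 + (4 + ½ - 3/(2*a))) = -2*(4 + (9/2 - 3/(2*a))) = -2*(17/2 - 3/(2*a)) = -17 + 3/a)
d(p(1*(-2), 1))*(-6) = (-17 + 3/(((1*(-2))*(1 + 4*1))))*(-6) = (-17 + 3/((-2*(1 + 4))))*(-6) = (-17 + 3/((-2*5)))*(-6) = (-17 + 3/(-10))*(-6) = (-17 + 3*(-⅒))*(-6) = (-17 - 3/10)*(-6) = -173/10*(-6) = 519/5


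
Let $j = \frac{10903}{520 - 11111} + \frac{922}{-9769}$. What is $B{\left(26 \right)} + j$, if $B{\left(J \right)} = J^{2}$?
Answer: $\frac{69825035495}{103463479} \approx 674.88$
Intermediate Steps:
$j = - \frac{116276309}{103463479}$ ($j = \frac{10903}{520 - 11111} + 922 \left(- \frac{1}{9769}\right) = \frac{10903}{-10591} - \frac{922}{9769} = 10903 \left(- \frac{1}{10591}\right) - \frac{922}{9769} = - \frac{10903}{10591} - \frac{922}{9769} = - \frac{116276309}{103463479} \approx -1.1238$)
$B{\left(26 \right)} + j = 26^{2} - \frac{116276309}{103463479} = 676 - \frac{116276309}{103463479} = \frac{69825035495}{103463479}$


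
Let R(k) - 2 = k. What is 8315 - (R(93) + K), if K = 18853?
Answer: -10633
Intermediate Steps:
R(k) = 2 + k
8315 - (R(93) + K) = 8315 - ((2 + 93) + 18853) = 8315 - (95 + 18853) = 8315 - 1*18948 = 8315 - 18948 = -10633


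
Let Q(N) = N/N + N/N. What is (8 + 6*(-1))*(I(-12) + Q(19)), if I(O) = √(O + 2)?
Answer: 4 + 2*I*√10 ≈ 4.0 + 6.3246*I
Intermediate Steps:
I(O) = √(2 + O)
Q(N) = 2 (Q(N) = 1 + 1 = 2)
(8 + 6*(-1))*(I(-12) + Q(19)) = (8 + 6*(-1))*(√(2 - 12) + 2) = (8 - 6)*(√(-10) + 2) = 2*(I*√10 + 2) = 2*(2 + I*√10) = 4 + 2*I*√10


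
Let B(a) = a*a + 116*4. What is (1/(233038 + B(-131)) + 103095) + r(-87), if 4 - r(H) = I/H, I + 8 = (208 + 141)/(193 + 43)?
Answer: 176870079552353/1715537572 ≈ 1.0310e+5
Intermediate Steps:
I = -1539/236 (I = -8 + (208 + 141)/(193 + 43) = -8 + 349/236 = -1539/236 ≈ -6.5212)
r(H) = 4 + 1539/(236*H) (r(H) = 4 - (-1539)/(236*H) = 4 + 1539/(236*H))
B(a) = 464 + a² (B(a) = a² + 464 = 464 + a²)
(1/(233038 + B(-131)) + 103095) + r(-87) = (1/(233038 + (464 + (-131)²)) + 103095) + (4 + (1539/236)/(-87)) = (1/(233038 + (464 + 17161)) + 103095) + (4 + (1539/236)*(-1/87)) = (1/(233038 + 17625) + 103095) + (4 - 513/6844) = (1/250663 + 103095) + 26863/6844 = 25842101986/250663 + 26863/6844 = 176870079552353/1715537572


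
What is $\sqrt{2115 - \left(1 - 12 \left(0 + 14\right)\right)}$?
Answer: $\sqrt{2282} \approx 47.77$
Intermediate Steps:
$\sqrt{2115 - \left(1 - 12 \left(0 + 14\right)\right)} = \sqrt{2115 + \left(-1 + 12 \cdot 14\right)} = \sqrt{2115 + \left(-1 + 168\right)} = \sqrt{2115 + 167} = \sqrt{2282}$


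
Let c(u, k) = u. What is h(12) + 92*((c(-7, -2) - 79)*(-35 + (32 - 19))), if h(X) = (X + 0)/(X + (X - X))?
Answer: 174065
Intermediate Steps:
h(X) = 1 (h(X) = X/(X + 0) = X/X = 1)
h(12) + 92*((c(-7, -2) - 79)*(-35 + (32 - 19))) = 1 + 92*((-7 - 79)*(-35 + (32 - 19))) = 1 + 92*(-86*(-35 + 13)) = 1 + 92*(-86*(-22)) = 1 + 92*1892 = 1 + 174064 = 174065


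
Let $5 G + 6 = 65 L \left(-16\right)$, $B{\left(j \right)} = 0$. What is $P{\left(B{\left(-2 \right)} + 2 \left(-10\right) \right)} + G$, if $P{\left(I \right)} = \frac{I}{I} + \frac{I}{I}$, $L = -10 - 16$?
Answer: $\frac{27044}{5} \approx 5408.8$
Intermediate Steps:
$L = -26$ ($L = -10 - 16 = -26$)
$P{\left(I \right)} = 2$ ($P{\left(I \right)} = 1 + 1 = 2$)
$G = \frac{27034}{5}$ ($G = - \frac{6}{5} + \frac{65 \left(-26\right) \left(-16\right)}{5} = - \frac{6}{5} + \frac{\left(-1690\right) \left(-16\right)}{5} = - \frac{6}{5} + \frac{1}{5} \cdot 27040 = - \frac{6}{5} + 5408 = \frac{27034}{5} \approx 5406.8$)
$P{\left(B{\left(-2 \right)} + 2 \left(-10\right) \right)} + G = 2 + \frac{27034}{5} = \frac{27044}{5}$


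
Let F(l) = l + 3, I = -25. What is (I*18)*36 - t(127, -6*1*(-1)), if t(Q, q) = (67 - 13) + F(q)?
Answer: -16263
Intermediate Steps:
F(l) = 3 + l
t(Q, q) = 57 + q (t(Q, q) = (67 - 13) + (3 + q) = 54 + (3 + q) = 57 + q)
(I*18)*36 - t(127, -6*1*(-1)) = -25*18*36 - (57 - 6*1*(-1)) = -450*36 - (57 - 6*(-1)) = -16200 - (57 + 6) = -16200 - 1*63 = -16200 - 63 = -16263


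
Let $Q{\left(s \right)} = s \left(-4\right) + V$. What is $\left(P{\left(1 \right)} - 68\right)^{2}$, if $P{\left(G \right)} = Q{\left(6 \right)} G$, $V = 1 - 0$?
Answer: $8281$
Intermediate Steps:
$V = 1$ ($V = 1 + 0 = 1$)
$Q{\left(s \right)} = 1 - 4 s$ ($Q{\left(s \right)} = s \left(-4\right) + 1 = - 4 s + 1 = 1 - 4 s$)
$P{\left(G \right)} = - 23 G$ ($P{\left(G \right)} = \left(1 - 24\right) G = - 23 G$)
$\left(P{\left(1 \right)} - 68\right)^{2} = \left(\left(-23\right) 1 - 68\right)^{2} = \left(-23 - 68\right)^{2} = \left(-91\right)^{2} = 8281$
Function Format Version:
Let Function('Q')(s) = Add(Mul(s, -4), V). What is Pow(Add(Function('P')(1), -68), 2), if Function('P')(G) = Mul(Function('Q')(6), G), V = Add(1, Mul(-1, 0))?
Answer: 8281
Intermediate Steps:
V = 1 (V = Add(1, 0) = 1)
Function('Q')(s) = Add(1, Mul(-4, s)) (Function('Q')(s) = Add(Mul(s, -4), 1) = Add(Mul(-4, s), 1) = Add(1, Mul(-4, s)))
Function('P')(G) = Mul(-23, G) (Function('P')(G) = Mul(Add(1, Mul(-4, 6)), G) = Mul(Add(1, -24), G) = Mul(-23, G))
Pow(Add(Function('P')(1), -68), 2) = Pow(Add(Mul(-23, 1), -68), 2) = Pow(Add(-23, -68), 2) = Pow(-91, 2) = 8281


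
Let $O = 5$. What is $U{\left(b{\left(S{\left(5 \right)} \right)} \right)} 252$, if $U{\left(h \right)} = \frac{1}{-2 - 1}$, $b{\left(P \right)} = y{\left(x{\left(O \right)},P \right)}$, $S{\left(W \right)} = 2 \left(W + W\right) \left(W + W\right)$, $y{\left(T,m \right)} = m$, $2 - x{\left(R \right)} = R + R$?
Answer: $-84$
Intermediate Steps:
$x{\left(R \right)} = 2 - 2 R$ ($x{\left(R \right)} = 2 - \left(R + R\right) = 2 - 2 R$)
$S{\left(W \right)} = 8 W^{2}$ ($S{\left(W \right)} = 2 \cdot 2 W 2 W = 2 \cdot 4 W^{2} = 8 W^{2}$)
$b{\left(P \right)} = P$
$U{\left(h \right)} = - \frac{1}{3}$ ($U{\left(h \right)} = \frac{1}{-3} = - \frac{1}{3}$)
$U{\left(b{\left(S{\left(5 \right)} \right)} \right)} 252 = \left(- \frac{1}{3}\right) 252 = -84$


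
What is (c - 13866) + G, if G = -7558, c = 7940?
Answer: -13484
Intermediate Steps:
(c - 13866) + G = (7940 - 13866) - 7558 = -5926 - 7558 = -13484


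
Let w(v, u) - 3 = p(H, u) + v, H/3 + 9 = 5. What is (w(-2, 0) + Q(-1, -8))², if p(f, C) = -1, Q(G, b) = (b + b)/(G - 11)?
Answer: 16/9 ≈ 1.7778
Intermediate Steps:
H = -12 (H = -27 + 3*5 = -27 + 15 = -12)
Q(G, b) = 2*b/(-11 + G) (Q(G, b) = (2*b)/(-11 + G) = 2*b/(-11 + G))
w(v, u) = 2 + v (w(v, u) = 3 + (-1 + v) = 2 + v)
(w(-2, 0) + Q(-1, -8))² = ((2 - 2) + 2*(-8)/(-11 - 1))² = (0 + 2*(-8)/(-12))² = (0 + 2*(-8)*(-1/12))² = (0 + 4/3)² = (4/3)² = 16/9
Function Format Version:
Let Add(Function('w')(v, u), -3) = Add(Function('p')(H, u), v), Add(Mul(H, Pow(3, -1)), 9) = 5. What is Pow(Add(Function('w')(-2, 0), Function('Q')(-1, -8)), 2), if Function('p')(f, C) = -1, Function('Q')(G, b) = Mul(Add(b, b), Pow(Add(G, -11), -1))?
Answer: Rational(16, 9) ≈ 1.7778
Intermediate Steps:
H = -12 (H = Add(-27, Mul(3, 5)) = Add(-27, 15) = -12)
Function('Q')(G, b) = Mul(2, b, Pow(Add(-11, G), -1)) (Function('Q')(G, b) = Mul(Mul(2, b), Pow(Add(-11, G), -1)) = Mul(2, b, Pow(Add(-11, G), -1)))
Function('w')(v, u) = Add(2, v) (Function('w')(v, u) = Add(3, Add(-1, v)) = Add(2, v))
Pow(Add(Function('w')(-2, 0), Function('Q')(-1, -8)), 2) = Pow(Add(Add(2, -2), Mul(2, -8, Pow(Add(-11, -1), -1))), 2) = Pow(Add(0, Mul(2, -8, Pow(-12, -1))), 2) = Pow(Add(0, Mul(2, -8, Rational(-1, 12))), 2) = Pow(Add(0, Rational(4, 3)), 2) = Pow(Rational(4, 3), 2) = Rational(16, 9)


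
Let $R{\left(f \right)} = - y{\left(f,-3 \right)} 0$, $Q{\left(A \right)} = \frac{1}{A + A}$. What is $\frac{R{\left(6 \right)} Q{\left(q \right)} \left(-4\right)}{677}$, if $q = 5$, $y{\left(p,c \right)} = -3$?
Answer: $0$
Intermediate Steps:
$Q{\left(A \right)} = \frac{1}{2 A}$
$R{\left(f \right)} = 0$ ($R{\left(f \right)} = \left(-1\right) \left(-3\right) 0 = 3 \cdot 0 = 0$)
$\frac{R{\left(6 \right)} Q{\left(q \right)} \left(-4\right)}{677} = \frac{0 \frac{1}{2 \cdot 5} \left(-4\right)}{677} = 0 \cdot \frac{1}{2} \cdot \frac{1}{5} \left(-4\right) \frac{1}{677} = 0 \cdot \frac{1}{10} \left(-4\right) \frac{1}{677} = 0 \left(-4\right) \frac{1}{677} = 0 \cdot \frac{1}{677} = 0$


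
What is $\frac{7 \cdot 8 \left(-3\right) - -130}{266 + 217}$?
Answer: $- \frac{38}{483} \approx -0.078675$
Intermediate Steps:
$\frac{7 \cdot 8 \left(-3\right) - -130}{266 + 217} = \frac{56 \left(-3\right) + 130}{483} = \left(-168 + 130\right) \frac{1}{483} = \left(-38\right) \frac{1}{483} = - \frac{38}{483}$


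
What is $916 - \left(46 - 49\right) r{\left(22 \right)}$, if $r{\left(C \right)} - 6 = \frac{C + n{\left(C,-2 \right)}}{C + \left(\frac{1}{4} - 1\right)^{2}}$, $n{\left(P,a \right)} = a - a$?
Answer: $\frac{338230}{361} \approx 936.92$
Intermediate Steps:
$n{\left(P,a \right)} = 0$
$r{\left(C \right)} = 6 + \frac{C}{\frac{9}{16} + C}$ ($r{\left(C \right)} = 6 + \frac{C + 0}{C + \left(\frac{1}{4} - 1\right)^{2}} = 6 + \frac{C}{C + \left(\frac{1}{4} - 1\right)^{2}} = 6 + \frac{C}{C + \left(- \frac{3}{4}\right)^{2}} = 6 + \frac{C}{C + \frac{9}{16}} = 6 + \frac{C}{\frac{9}{16} + C}$)
$916 - \left(46 - 49\right) r{\left(22 \right)} = 916 - \left(46 - 49\right) \frac{2 \left(27 + 56 \cdot 22\right)}{9 + 16 \cdot 22} = 916 - - 3 \frac{2 \left(27 + 1232\right)}{9 + 352} = 916 - - 3 \cdot 2 \cdot \frac{1}{361} \cdot 1259 = 916 - \left(-3\right) \frac{2518}{361} = 916 - - \frac{7554}{361} = 916 + \frac{7554}{361} = \frac{338230}{361}$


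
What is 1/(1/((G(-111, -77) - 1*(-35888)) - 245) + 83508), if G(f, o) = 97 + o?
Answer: 35663/2978145805 ≈ 1.1975e-5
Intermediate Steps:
1/(1/((G(-111, -77) - 1*(-35888)) - 245) + 83508) = 1/(1/(((97 - 77) - 1*(-35888)) - 245) + 83508) = 1/(1/((20 + 35888) - 245) + 83508) = 1/(1/(35908 - 245) + 83508) = 1/(1/35663 + 83508) = 1/(2978145805/35663) = 35663/2978145805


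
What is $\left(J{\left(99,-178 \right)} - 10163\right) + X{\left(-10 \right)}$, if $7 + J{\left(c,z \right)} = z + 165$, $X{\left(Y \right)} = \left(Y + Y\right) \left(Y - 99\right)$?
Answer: $-8003$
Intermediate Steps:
$X{\left(Y \right)} = 2 Y \left(-99 + Y\right)$
$J{\left(c,z \right)} = 158 + z$ ($J{\left(c,z \right)} = -7 + \left(z + 165\right) = -7 + \left(165 + z\right) = 158 + z$)
$\left(J{\left(99,-178 \right)} - 10163\right) + X{\left(-10 \right)} = \left(\left(158 - 178\right) - 10163\right) + 2 \left(-10\right) \left(-99 - 10\right) = \left(-20 - 10163\right) + 2 \left(-10\right) \left(-109\right) = \left(-20 - 10163\right) + 2180 = -10183 + 2180 = -8003$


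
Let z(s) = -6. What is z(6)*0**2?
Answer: 0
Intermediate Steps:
z(6)*0**2 = -6*0**2 = -6*0 = 0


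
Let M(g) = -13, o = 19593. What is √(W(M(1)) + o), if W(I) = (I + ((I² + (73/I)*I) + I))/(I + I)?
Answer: 3*√367757/13 ≈ 139.95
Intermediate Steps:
W(I) = (73 + I² + 2*I)/(2*I) (W(I) = (I + ((I² + 73) + I))/((2*I)) = (I + ((73 + I²) + I))*(1/(2*I)) = (I + (73 + I + I²))*(1/(2*I)) = (73 + I² + 2*I)*(1/(2*I)) = (73 + I² + 2*I)/(2*I))
√(W(M(1)) + o) = √((½)*(73 - 13*(2 - 13))/(-13) + 19593) = √((½)*(-1/13)*(73 - 13*(-11)) + 19593) = √((½)*(-1/13)*(73 + 143) + 19593) = √((½)*(-1/13)*216 + 19593) = √(-108/13 + 19593) = √(254601/13) = 3*√367757/13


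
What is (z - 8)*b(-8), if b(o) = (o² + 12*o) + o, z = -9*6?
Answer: 2480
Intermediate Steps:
z = -54
b(o) = o² + 13*o
(z - 8)*b(-8) = (-54 - 8)*(-8*(13 - 8)) = -(-496)*5 = -62*(-40) = 2480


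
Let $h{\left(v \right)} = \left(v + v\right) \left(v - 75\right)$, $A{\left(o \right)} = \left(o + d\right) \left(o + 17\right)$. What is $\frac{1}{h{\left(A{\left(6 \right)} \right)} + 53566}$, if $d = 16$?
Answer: $\frac{1}{489738} \approx 2.0419 \cdot 10^{-6}$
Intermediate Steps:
$A{\left(o \right)} = \left(16 + o\right) \left(17 + o\right)$ ($A{\left(o \right)} = \left(o + 16\right) \left(o + 17\right) = \left(16 + o\right) \left(17 + o\right)$)
$h{\left(v \right)} = 2 v \left(-75 + v\right)$
$\frac{1}{h{\left(A{\left(6 \right)} \right)} + 53566} = \frac{1}{2 \left(272 + 6^{2} + 33 \cdot 6\right) \left(-75 + \left(272 + 6^{2} + 33 \cdot 6\right)\right) + 53566} = \frac{1}{2 \left(272 + 36 + 198\right) \left(-75 + \left(272 + 36 + 198\right)\right) + 53566} = \frac{1}{2 \cdot 506 \left(-75 + 506\right) + 53566} = \frac{1}{2 \cdot 506 \cdot 431 + 53566} = \frac{1}{436172 + 53566} = \frac{1}{489738}$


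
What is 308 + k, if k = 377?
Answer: 685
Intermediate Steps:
308 + k = 308 + 377 = 685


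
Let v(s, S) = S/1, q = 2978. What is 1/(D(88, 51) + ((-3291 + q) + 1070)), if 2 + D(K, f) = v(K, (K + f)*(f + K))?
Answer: 1/20076 ≈ 4.9811e-5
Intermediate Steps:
v(s, S) = S (v(s, S) = S*1 = S)
D(K, f) = -2 + (K + f)² (D(K, f) = -2 + (K + f)*(f + K) = -2 + (K + f)*(K + f) = -2 + (K + f)²)
1/(D(88, 51) + ((-3291 + q) + 1070)) = 1/((-2 + 88² + 51² + 2*88*51) + ((-3291 + 2978) + 1070)) = 1/((-2 + 7744 + 2601 + 8976) + (-313 + 1070)) = 1/(19319 + 757) = 1/20076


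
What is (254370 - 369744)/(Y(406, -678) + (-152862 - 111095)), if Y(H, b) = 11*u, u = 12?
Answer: 115374/263825 ≈ 0.43731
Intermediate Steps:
Y(H, b) = 132 (Y(H, b) = 11*12 = 132)
(254370 - 369744)/(Y(406, -678) + (-152862 - 111095)) = (254370 - 369744)/(132 + (-152862 - 111095)) = -115374/(132 - 263957) = -115374/(-263825) = -115374*(-1/263825) = 115374/263825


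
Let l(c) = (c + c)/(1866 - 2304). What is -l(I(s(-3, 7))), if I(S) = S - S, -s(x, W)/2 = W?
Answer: 0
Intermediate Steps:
s(x, W) = -2*W
I(S) = 0
l(c) = -c/219 (l(c) = (2*c)/(-438) = -c/219)
-l(I(s(-3, 7))) = -(-1)*0/219 = -1*0 = 0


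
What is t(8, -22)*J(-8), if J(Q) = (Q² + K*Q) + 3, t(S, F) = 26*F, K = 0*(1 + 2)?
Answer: -38324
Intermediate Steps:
K = 0 (K = 0*3 = 0)
J(Q) = 3 + Q² (J(Q) = (Q² + 0*Q) + 3 = (Q² + 0) + 3 = Q² + 3 = 3 + Q²)
t(8, -22)*J(-8) = (26*(-22))*(3 + (-8)²) = -572*(3 + 64) = -572*67 = -38324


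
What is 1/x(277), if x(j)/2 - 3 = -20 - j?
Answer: -1/588 ≈ -0.0017007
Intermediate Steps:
x(j) = -34 - 2*j (x(j) = 6 + 2*(-20 - j) = 6 + (-40 - 2*j) = -34 - 2*j)
1/x(277) = 1/(-34 - 2*277) = 1/(-34 - 554) = 1/(-588) = -1/588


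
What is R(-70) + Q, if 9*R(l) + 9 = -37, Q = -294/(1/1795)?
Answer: -4749616/9 ≈ -5.2774e+5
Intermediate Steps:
Q = -527730 (Q = -294/1/1795 = -294*1795 = -527730)
R(l) = -46/9 (R(l) = -1 + (⅑)*(-37) = -1 - 37/9 = -46/9)
R(-70) + Q = -46/9 - 527730 = -4749616/9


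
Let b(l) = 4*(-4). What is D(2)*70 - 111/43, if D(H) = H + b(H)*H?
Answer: -90411/43 ≈ -2102.6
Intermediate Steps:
b(l) = -16
D(H) = -15*H (D(H) = H - 16*H = -15*H)
D(2)*70 - 111/43 = -15*2*70 - 111/43 = -30*70 - 111*1/43 = -2100 - 111/43 = -90411/43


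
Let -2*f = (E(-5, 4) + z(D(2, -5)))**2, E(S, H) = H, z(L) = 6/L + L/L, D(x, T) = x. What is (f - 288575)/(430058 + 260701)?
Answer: -288607/690759 ≈ -0.41781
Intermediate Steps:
z(L) = 1 + 6/L (z(L) = 6/L + 1 = 1 + 6/L)
f = -32 (f = -(4 + (6 + 2)/2)**2/2 = -(4 + (1/2)*8)**2/2 = -(4 + 4)**2/2 = -1/2*8**2 = -1/2*64 = -32)
(f - 288575)/(430058 + 260701) = (-32 - 288575)/(430058 + 260701) = -288607/690759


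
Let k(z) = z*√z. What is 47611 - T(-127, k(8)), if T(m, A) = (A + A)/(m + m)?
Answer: 47611 + 16*√2/127 ≈ 47611.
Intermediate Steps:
k(z) = z^(3/2)
T(m, A) = A/m (T(m, A) = (2*A)/((2*m)) = (2*A)*(1/(2*m)) = A/m)
47611 - T(-127, k(8)) = 47611 - 8^(3/2)/(-127) = 47611 - 16*√2*(-1)/127 = 47611 - (-16)*√2/127 = 47611 + 16*√2/127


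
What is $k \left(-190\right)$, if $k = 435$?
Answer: $-82650$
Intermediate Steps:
$k \left(-190\right) = 435 \left(-190\right) = -82650$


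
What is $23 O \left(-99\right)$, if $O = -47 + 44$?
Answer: $6831$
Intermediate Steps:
$O = -3$
$23 O \left(-99\right) = 23 \left(-3\right) \left(-99\right) = \left(-69\right) \left(-99\right) = 6831$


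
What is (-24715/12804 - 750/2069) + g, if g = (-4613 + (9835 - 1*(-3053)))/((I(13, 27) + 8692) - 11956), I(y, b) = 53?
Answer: -414247757585/85064129436 ≈ -4.8698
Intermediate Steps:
g = -8275/3211 (g = (-4613 + (9835 - 1*(-3053)))/((53 + 8692) - 11956) = (-4613 + (9835 + 3053))/(8745 - 11956) = (-4613 + 12888)/(-3211) = 8275*(-1/3211) = -8275/3211 ≈ -2.5771)
(-24715/12804 - 750/2069) + g = (-24715/12804 - 750/2069) - 8275/3211 = -60738335/26491476 - 8275/3211 = -414247757585/85064129436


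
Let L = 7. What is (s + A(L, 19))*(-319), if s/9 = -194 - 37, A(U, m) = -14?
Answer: 667667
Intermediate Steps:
s = -2079 (s = 9*(-194 - 37) = 9*(-231) = -2079)
(s + A(L, 19))*(-319) = (-2079 - 14)*(-319) = -2093*(-319) = 667667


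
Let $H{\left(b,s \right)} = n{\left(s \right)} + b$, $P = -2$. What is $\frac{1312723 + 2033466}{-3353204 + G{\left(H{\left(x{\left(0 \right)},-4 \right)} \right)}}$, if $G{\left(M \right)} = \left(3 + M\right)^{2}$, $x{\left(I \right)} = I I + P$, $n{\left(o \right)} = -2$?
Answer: $- \frac{478027}{479029} \approx -0.99791$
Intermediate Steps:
$x{\left(I \right)} = -2 + I^{2}$ ($x{\left(I \right)} = I I - 2 = I^{2} - 2 = -2 + I^{2}$)
$H{\left(b,s \right)} = -2 + b$
$\frac{1312723 + 2033466}{-3353204 + G{\left(H{\left(x{\left(0 \right)},-4 \right)} \right)}} = \frac{1312723 + 2033466}{-3353204 + \left(3 - \left(4 + 0\right)\right)^{2}} = \frac{3346189}{-3353204 + \left(3 + \left(-2 + \left(-2 + 0\right)\right)\right)^{2}} = \frac{3346189}{-3353204 + \left(3 - 4\right)^{2}} = \frac{3346189}{-3353204 + \left(-1\right)^{2}} = \frac{3346189}{-3353204 + 1} = \frac{3346189}{-3353203} = 3346189 \left(- \frac{1}{3353203}\right) = - \frac{478027}{479029}$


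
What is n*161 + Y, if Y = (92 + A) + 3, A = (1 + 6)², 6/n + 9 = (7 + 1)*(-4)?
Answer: 4938/41 ≈ 120.44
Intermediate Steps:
n = -6/41 (n = 6/(-9 + (7 + 1)*(-4)) = 6/(-9 + 8*(-4)) = 6/(-9 - 32) = 6/(-41) = 6*(-1/41) = -6/41 ≈ -0.14634)
A = 49 (A = 7² = 49)
Y = 144 (Y = (92 + 49) + 3 = 141 + 3 = 144)
n*161 + Y = -6/41*161 + 144 = -966/41 + 144 = 4938/41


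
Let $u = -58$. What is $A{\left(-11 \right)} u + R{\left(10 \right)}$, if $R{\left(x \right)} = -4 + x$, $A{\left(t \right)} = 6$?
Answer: $-342$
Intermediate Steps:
$A{\left(-11 \right)} u + R{\left(10 \right)} = 6 \left(-58\right) + \left(-4 + 10\right) = -348 + 6 = -342$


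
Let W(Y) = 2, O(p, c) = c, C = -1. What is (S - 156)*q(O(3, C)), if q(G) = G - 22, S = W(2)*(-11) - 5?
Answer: 4209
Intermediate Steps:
S = -27 (S = 2*(-11) - 5 = -22 - 5 = -27)
q(G) = -22 + G
(S - 156)*q(O(3, C)) = (-27 - 156)*(-22 - 1) = -183*(-23) = 4209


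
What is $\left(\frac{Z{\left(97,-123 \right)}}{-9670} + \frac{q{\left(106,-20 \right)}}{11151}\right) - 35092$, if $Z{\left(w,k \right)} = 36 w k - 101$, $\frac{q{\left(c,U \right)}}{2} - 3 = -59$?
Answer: $- \frac{539883821359}{15404310} \approx -35048.0$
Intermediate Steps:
$q{\left(c,U \right)} = -112$ ($q{\left(c,U \right)} = 6 + 2 \left(-59\right) = 6 - 118 = -112$)
$Z{\left(w,k \right)} = -101 + 36 k w$ ($Z{\left(w,k \right)} = 36 k w - 101 = -101 + 36 k w$)
$\left(\frac{Z{\left(97,-123 \right)}}{-9670} + \frac{q{\left(106,-20 \right)}}{11151}\right) - 35092 = \left(\frac{-101 + 36 \left(-123\right) 97}{-9670} - \frac{112}{11151}\right) - 35092 = \left(\left(-101 - 429516\right) \left(- \frac{1}{9670}\right) - \frac{16}{1593}\right) - 35092 = \left(\left(-429617\right) \left(- \frac{1}{9670}\right) - \frac{16}{1593}\right) - 35092 = \left(\frac{429617}{9670} - \frac{16}{1593}\right) - 35092 = \frac{684225161}{15404310} - 35092 = - \frac{539883821359}{15404310}$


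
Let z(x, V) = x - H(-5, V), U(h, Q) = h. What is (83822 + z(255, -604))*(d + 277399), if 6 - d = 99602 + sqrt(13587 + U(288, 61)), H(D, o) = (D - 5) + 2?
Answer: 14950565255 - 420425*sqrt(555) ≈ 1.4941e+10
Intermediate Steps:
H(D, o) = -3 + D (H(D, o) = (-5 + D) + 2 = -3 + D)
d = -99596 - 5*sqrt(555) (d = 6 - (99602 + sqrt(13587 + 288)) = 6 - (99602 + sqrt(13875)) = 6 - (99602 + 5*sqrt(555)) = 6 + (-99602 - 5*sqrt(555)) = -99596 - 5*sqrt(555) ≈ -99714.)
z(x, V) = 8 + x (z(x, V) = x - (-3 - 5) = x - 1*(-8) = x + 8 = 8 + x)
(83822 + z(255, -604))*(d + 277399) = (83822 + (8 + 255))*((-99596 - 5*sqrt(555)) + 277399) = (83822 + 263)*(177803 - 5*sqrt(555)) = 84085*(177803 - 5*sqrt(555)) = 14950565255 - 420425*sqrt(555)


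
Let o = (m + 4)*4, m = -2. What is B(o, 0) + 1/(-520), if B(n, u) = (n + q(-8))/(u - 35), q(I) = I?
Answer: -1/520 ≈ -0.0019231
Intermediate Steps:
o = 8 (o = (-2 + 4)*4 = 2*4 = 8)
B(n, u) = (-8 + n)/(-35 + u) (B(n, u) = (n - 8)/(u - 35) = (-8 + n)/(-35 + u))
B(o, 0) + 1/(-520) = (-8 + 8)/(-35 + 0) + 1/(-520) = 0/(-35) - 1/520 = -1/35*0 - 1/520 = 0 - 1/520 = -1/520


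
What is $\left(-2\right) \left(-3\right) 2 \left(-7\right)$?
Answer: $-84$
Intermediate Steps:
$\left(-2\right) \left(-3\right) 2 \left(-7\right) = 6 \cdot 2 \left(-7\right) = 12 \left(-7\right) = -84$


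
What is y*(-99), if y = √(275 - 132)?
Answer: -99*√143 ≈ -1183.9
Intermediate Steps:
y = √143 ≈ 11.958
y*(-99) = √143*(-99) = -99*√143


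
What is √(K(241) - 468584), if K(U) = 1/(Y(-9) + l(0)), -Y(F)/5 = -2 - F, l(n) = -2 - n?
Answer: 3*I*√71276837/37 ≈ 684.53*I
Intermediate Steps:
Y(F) = 10 + 5*F (Y(F) = -5*(-2 - F) = 10 + 5*F)
K(U) = -1/37 (K(U) = 1/((10 + 5*(-9)) + (-2 - 1*0)) = 1/((10 - 45) + (-2 + 0)) = 1/(-35 - 2) = 1/(-37) = -1/37)
√(K(241) - 468584) = √(-1/37 - 468584) = √(-17337609/37) = 3*I*√71276837/37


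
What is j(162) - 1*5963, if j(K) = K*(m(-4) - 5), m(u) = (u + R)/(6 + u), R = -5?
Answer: -7502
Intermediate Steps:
m(u) = (-5 + u)/(6 + u) (m(u) = (u - 5)/(6 + u) = (-5 + u)/(6 + u))
j(K) = -19*K/2 (j(K) = K*((-5 - 4)/(6 - 4) - 5) = K*(-9/2 - 5) = K*(-19/2) = -19*K/2)
j(162) - 1*5963 = -19/2*162 - 1*5963 = -1539 - 5963 = -7502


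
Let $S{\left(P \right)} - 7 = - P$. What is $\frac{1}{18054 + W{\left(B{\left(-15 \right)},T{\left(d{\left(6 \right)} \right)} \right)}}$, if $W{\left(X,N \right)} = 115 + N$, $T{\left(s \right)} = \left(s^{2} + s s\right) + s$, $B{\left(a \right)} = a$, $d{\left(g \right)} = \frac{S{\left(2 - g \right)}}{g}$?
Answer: $\frac{9}{163598} \approx 5.5013 \cdot 10^{-5}$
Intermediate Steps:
$S{\left(P \right)} = 7 - P$
$d{\left(g \right)} = \frac{5 + g}{g}$ ($d{\left(g \right)} = \frac{7 - \left(2 - g\right)}{g} = \frac{7 + \left(-2 + g\right)}{g} = \frac{5 + g}{g}$)
$T{\left(s \right)} = s + 2 s^{2}$ ($T{\left(s \right)} = \left(s^{2} + s^{2}\right) + s = 2 s^{2} + s = s + 2 s^{2}$)
$\frac{1}{18054 + W{\left(B{\left(-15 \right)},T{\left(d{\left(6 \right)} \right)} \right)}} = \frac{1}{18054 + \left(115 + \frac{5 + 6}{6} \left(1 + 2 \frac{5 + 6}{6}\right)\right)} = \frac{1}{18054 + \left(115 + \frac{1}{6} \cdot 11 \left(1 + 2 \cdot \frac{1}{6} \cdot 11\right)\right)} = \frac{1}{18054 + \left(115 + \frac{11 \left(1 + 2 \cdot \frac{11}{6}\right)}{6}\right)} = \frac{1}{18054 + \left(115 + \frac{11 \left(1 + \frac{11}{3}\right)}{6}\right)} = \frac{1}{18054 + \left(115 + \frac{11}{6} \cdot \frac{14}{3}\right)} = \frac{1}{18054 + \left(115 + \frac{77}{9}\right)} = \frac{1}{18054 + \frac{1112}{9}} = \frac{1}{\frac{163598}{9}} = \frac{9}{163598}$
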